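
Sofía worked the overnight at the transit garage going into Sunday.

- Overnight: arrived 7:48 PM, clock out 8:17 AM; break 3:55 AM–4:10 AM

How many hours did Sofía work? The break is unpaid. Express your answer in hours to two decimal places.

12.23 hours

Overnight: 7:48 PM → midnight = 4 h 12 min; midnight → 8:17 AM = 8 h 17 min; span 12 h 29 min; less 15 min break → 12 h 14 min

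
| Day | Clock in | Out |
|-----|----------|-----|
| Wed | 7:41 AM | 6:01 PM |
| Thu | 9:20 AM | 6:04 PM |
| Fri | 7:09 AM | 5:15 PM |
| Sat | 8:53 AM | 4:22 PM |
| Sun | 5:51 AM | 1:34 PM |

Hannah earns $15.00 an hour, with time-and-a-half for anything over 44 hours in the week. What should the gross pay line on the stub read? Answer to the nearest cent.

$668.25

Wed: 7:41 AM–6:01 PM = 10 h 20 min
Thu: 9:20 AM–6:04 PM = 8 h 44 min
Fri: 7:09 AM–5:15 PM = 10 h 6 min
Sat: 8:53 AM–4:22 PM = 7 h 29 min
Sun: 5:51 AM–1:34 PM = 7 h 43 min
Total worked: 44 h 22 min = 2662 min.
Regular 44 h 0 min = 2640 min at $15.00/h; overtime 0 h 22 min = 22 min at $22.50/h.
Pay = (2640 × $15.00 + 22 × $22.50) ÷ 60 = $668.25.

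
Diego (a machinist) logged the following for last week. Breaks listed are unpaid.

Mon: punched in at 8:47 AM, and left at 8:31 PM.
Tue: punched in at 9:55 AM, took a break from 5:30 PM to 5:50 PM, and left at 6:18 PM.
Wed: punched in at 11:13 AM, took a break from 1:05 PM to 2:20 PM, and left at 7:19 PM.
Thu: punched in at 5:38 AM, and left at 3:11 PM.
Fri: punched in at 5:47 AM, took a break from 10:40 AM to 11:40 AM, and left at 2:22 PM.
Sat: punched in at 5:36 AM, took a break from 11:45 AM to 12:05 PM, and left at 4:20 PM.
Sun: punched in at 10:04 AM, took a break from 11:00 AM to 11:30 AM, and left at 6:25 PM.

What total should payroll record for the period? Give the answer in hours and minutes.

62 h 1 min

Mon: 8:47 AM–8:31 PM = 11 h 44 min
Tue: 9:55 AM–6:18 PM = 8 h 23 min; less 20 min break → 8 h 3 min
Wed: 11:13 AM–7:19 PM = 8 h 6 min; less 75 min break → 6 h 51 min
Thu: 5:38 AM–3:11 PM = 9 h 33 min
Fri: 5:47 AM–2:22 PM = 8 h 35 min; less 60 min break → 7 h 35 min
Sat: 5:36 AM–4:20 PM = 10 h 44 min; less 20 min break → 10 h 24 min
Sun: 10:04 AM–6:25 PM = 8 h 21 min; less 30 min break → 7 h 51 min
Total: 11 h 44 min + 8 h 3 min + 6 h 51 min + 9 h 33 min + 7 h 35 min + 10 h 24 min + 7 h 51 min = 62 h 1 min.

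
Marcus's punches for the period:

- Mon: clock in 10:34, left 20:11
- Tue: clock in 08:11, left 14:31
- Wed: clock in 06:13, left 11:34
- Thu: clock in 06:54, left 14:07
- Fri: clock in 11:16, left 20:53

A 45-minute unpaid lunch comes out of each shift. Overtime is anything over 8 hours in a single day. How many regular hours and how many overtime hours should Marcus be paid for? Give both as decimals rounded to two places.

Mon: 10:34–20:11 = 9 h 37 min; less 45 min break → 8 h 52 min
Tue: 08:11–14:31 = 6 h 20 min; less 45 min break → 5 h 35 min
Wed: 06:13–11:34 = 5 h 21 min; less 45 min break → 4 h 36 min
Thu: 06:54–14:07 = 7 h 13 min; less 45 min break → 6 h 28 min
Fri: 11:16–20:53 = 9 h 37 min; less 45 min break → 8 h 52 min
Mon reg 8 h 0 min / OT 0 h 52 min; Tue reg 5 h 35 min / OT 0 h 0 min; Wed reg 4 h 36 min / OT 0 h 0 min; Thu reg 6 h 28 min / OT 0 h 0 min; Fri reg 8 h 0 min / OT 0 h 52 min.
Totals: regular 32 h 39 min, overtime 1 h 44 min.

Regular 32.65 hours, overtime 1.73 hours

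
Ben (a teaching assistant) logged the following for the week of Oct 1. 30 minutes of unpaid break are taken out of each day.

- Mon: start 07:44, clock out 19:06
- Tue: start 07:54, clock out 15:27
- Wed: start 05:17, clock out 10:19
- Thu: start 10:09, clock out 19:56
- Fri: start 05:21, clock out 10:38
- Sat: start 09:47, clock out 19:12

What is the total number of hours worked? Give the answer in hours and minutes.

Mon: 07:44–19:06 = 11 h 22 min; less 30 min break → 10 h 52 min
Tue: 07:54–15:27 = 7 h 33 min; less 30 min break → 7 h 3 min
Wed: 05:17–10:19 = 5 h 2 min; less 30 min break → 4 h 32 min
Thu: 10:09–19:56 = 9 h 47 min; less 30 min break → 9 h 17 min
Fri: 05:21–10:38 = 5 h 17 min; less 30 min break → 4 h 47 min
Sat: 09:47–19:12 = 9 h 25 min; less 30 min break → 8 h 55 min
Total: 10 h 52 min + 7 h 3 min + 4 h 32 min + 9 h 17 min + 4 h 47 min + 8 h 55 min = 45 h 26 min.

45 h 26 min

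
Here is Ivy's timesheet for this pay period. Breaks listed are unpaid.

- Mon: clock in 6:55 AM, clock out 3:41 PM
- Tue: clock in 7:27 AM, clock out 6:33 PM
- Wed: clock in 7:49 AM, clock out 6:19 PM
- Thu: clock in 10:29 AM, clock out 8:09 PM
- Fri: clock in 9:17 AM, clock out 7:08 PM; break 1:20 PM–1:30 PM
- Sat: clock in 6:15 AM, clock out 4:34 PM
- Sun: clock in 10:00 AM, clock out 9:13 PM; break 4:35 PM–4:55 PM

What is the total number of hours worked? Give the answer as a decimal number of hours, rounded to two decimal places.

70.92 hours

Mon: 6:55 AM–3:41 PM = 8 h 46 min
Tue: 7:27 AM–6:33 PM = 11 h 6 min
Wed: 7:49 AM–6:19 PM = 10 h 30 min
Thu: 10:29 AM–8:09 PM = 9 h 40 min
Fri: 9:17 AM–7:08 PM = 9 h 51 min; less 10 min break → 9 h 41 min
Sat: 6:15 AM–4:34 PM = 10 h 19 min
Sun: 10:00 AM–9:13 PM = 11 h 13 min; less 20 min break → 10 h 53 min
Total: 8 h 46 min + 11 h 6 min + 10 h 30 min + 9 h 40 min + 9 h 41 min + 10 h 19 min + 10 h 53 min = 70 h 55 min.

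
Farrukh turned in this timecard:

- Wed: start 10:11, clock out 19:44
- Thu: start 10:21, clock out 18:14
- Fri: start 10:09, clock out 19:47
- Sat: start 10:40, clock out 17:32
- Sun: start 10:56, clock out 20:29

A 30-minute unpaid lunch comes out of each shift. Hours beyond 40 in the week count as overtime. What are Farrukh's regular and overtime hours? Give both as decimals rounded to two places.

Wed: 10:11–19:44 = 9 h 33 min; less 30 min break → 9 h 3 min
Thu: 10:21–18:14 = 7 h 53 min; less 30 min break → 7 h 23 min
Fri: 10:09–19:47 = 9 h 38 min; less 30 min break → 9 h 8 min
Sat: 10:40–17:32 = 6 h 52 min; less 30 min break → 6 h 22 min
Sun: 10:56–20:29 = 9 h 33 min; less 30 min break → 9 h 3 min
Total worked: 40 h 59 min = 40.98 h.
Threshold 40 h → overtime 0 h 59 min, regular 40 h 0 min.

Regular 40.00 hours, overtime 0.98 hours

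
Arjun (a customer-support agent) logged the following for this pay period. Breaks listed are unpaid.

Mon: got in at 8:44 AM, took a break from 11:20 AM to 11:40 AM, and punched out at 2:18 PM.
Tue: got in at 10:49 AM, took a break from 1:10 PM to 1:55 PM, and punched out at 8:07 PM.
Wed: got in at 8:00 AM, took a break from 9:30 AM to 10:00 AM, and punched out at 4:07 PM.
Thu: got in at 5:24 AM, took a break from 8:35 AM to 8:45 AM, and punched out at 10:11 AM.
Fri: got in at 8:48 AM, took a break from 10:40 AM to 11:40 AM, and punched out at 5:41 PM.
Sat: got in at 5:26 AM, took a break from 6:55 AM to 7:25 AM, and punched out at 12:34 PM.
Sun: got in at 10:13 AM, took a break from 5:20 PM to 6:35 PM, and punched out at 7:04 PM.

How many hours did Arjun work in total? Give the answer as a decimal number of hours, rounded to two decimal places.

Mon: 8:44 AM–2:18 PM = 5 h 34 min; less 20 min break → 5 h 14 min
Tue: 10:49 AM–8:07 PM = 9 h 18 min; less 45 min break → 8 h 33 min
Wed: 8:00 AM–4:07 PM = 8 h 7 min; less 30 min break → 7 h 37 min
Thu: 5:24 AM–10:11 AM = 4 h 47 min; less 10 min break → 4 h 37 min
Fri: 8:48 AM–5:41 PM = 8 h 53 min; less 60 min break → 7 h 53 min
Sat: 5:26 AM–12:34 PM = 7 h 8 min; less 30 min break → 6 h 38 min
Sun: 10:13 AM–7:04 PM = 8 h 51 min; less 75 min break → 7 h 36 min
Total: 5 h 14 min + 8 h 33 min + 7 h 37 min + 4 h 37 min + 7 h 53 min + 6 h 38 min + 7 h 36 min = 48 h 8 min.

48.13 hours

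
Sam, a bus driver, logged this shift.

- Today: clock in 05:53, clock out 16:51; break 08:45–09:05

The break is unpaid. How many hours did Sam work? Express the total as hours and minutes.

Today: 05:53–16:51 = 10 h 58 min; less 20 min break → 10 h 38 min

10 h 38 min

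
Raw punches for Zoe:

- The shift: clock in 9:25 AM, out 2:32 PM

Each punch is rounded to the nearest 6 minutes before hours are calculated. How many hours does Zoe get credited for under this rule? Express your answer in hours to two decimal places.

The shift: in 9:25 AM→9:24 AM, out 2:32 PM→2:30 PM; 5 h 6 min

5.10 hours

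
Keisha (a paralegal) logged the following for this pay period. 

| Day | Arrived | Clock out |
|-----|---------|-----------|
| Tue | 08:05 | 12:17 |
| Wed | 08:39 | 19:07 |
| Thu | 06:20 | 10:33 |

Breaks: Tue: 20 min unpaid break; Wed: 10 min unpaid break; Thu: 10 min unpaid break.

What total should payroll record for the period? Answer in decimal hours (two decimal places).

Tue: 08:05–12:17 = 4 h 12 min; less 20 min break → 3 h 52 min
Wed: 08:39–19:07 = 10 h 28 min; less 10 min break → 10 h 18 min
Thu: 06:20–10:33 = 4 h 13 min; less 10 min break → 4 h 3 min
Total: 3 h 52 min + 10 h 18 min + 4 h 3 min = 18 h 13 min.

18.22 hours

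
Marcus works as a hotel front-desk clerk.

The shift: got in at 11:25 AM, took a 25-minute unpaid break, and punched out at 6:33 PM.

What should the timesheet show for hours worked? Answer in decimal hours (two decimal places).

6.72 hours

The shift: 11:25 AM–6:33 PM = 7 h 8 min; less 25 min break → 6 h 43 min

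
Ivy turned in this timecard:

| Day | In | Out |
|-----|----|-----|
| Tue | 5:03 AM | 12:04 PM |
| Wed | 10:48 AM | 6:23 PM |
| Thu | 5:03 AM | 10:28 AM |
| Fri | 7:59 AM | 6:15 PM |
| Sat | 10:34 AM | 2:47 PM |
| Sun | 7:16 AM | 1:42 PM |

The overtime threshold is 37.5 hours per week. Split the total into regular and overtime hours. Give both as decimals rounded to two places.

Tue: 5:03 AM–12:04 PM = 7 h 1 min
Wed: 10:48 AM–6:23 PM = 7 h 35 min
Thu: 5:03 AM–10:28 AM = 5 h 25 min
Fri: 7:59 AM–6:15 PM = 10 h 16 min
Sat: 10:34 AM–2:47 PM = 4 h 13 min
Sun: 7:16 AM–1:42 PM = 6 h 26 min
Total worked: 40 h 56 min = 40.93 h.
Threshold 37.5 h → overtime 3 h 26 min, regular 37 h 30 min.

Regular 37.50 hours, overtime 3.43 hours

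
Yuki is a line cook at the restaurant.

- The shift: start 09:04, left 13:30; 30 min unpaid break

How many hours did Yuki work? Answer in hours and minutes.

The shift: 09:04–13:30 = 4 h 26 min; less 30 min break → 3 h 56 min

3 h 56 min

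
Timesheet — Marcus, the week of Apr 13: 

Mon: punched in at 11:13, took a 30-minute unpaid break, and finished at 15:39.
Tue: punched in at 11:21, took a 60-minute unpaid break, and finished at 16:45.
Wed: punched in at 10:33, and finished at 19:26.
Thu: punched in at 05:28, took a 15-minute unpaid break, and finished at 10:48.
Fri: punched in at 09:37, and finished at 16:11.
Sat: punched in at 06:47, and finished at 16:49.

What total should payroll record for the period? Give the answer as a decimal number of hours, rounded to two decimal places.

Mon: 11:13–15:39 = 4 h 26 min; less 30 min break → 3 h 56 min
Tue: 11:21–16:45 = 5 h 24 min; less 60 min break → 4 h 24 min
Wed: 10:33–19:26 = 8 h 53 min
Thu: 05:28–10:48 = 5 h 20 min; less 15 min break → 5 h 5 min
Fri: 09:37–16:11 = 6 h 34 min
Sat: 06:47–16:49 = 10 h 2 min
Total: 3 h 56 min + 4 h 24 min + 8 h 53 min + 5 h 5 min + 6 h 34 min + 10 h 2 min = 38 h 54 min.

38.90 hours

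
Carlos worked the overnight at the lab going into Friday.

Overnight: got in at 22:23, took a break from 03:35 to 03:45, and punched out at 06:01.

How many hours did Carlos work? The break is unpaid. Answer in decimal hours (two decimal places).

7.47 hours

Overnight: 22:23 → midnight = 1 h 37 min; midnight → 06:01 = 6 h 1 min; span 7 h 38 min; less 10 min break → 7 h 28 min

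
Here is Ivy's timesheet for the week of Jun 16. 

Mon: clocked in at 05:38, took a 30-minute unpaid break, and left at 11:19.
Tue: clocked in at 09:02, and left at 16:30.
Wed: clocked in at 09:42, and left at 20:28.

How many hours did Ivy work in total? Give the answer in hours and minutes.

23 h 25 min

Mon: 05:38–11:19 = 5 h 41 min; less 30 min break → 5 h 11 min
Tue: 09:02–16:30 = 7 h 28 min
Wed: 09:42–20:28 = 10 h 46 min
Total: 5 h 11 min + 7 h 28 min + 10 h 46 min = 23 h 25 min.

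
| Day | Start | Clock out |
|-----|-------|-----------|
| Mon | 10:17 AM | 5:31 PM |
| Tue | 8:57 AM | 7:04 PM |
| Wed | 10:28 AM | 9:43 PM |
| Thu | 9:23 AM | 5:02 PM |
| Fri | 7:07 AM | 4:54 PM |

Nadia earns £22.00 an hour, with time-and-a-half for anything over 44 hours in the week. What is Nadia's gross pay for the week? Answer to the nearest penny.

Mon: 10:17 AM–5:31 PM = 7 h 14 min
Tue: 8:57 AM–7:04 PM = 10 h 7 min
Wed: 10:28 AM–9:43 PM = 11 h 15 min
Thu: 9:23 AM–5:02 PM = 7 h 39 min
Fri: 7:07 AM–4:54 PM = 9 h 47 min
Total worked: 46 h 2 min = 2762 min.
Regular 44 h 0 min = 2640 min at £22.00/h; overtime 2 h 2 min = 122 min at £33.00/h.
Pay = (2640 × £22.00 + 122 × £33.00) ÷ 60 = £1035.10.

£1035.10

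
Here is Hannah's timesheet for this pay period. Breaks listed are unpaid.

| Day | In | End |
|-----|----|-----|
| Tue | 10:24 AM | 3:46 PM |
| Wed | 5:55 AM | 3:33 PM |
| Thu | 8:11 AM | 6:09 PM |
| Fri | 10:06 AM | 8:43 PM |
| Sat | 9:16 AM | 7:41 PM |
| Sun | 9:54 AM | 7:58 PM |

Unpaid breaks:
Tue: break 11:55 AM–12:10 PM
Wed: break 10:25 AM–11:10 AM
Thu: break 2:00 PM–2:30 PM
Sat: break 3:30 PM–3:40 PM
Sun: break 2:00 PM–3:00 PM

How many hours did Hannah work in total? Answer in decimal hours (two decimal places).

Tue: 10:24 AM–3:46 PM = 5 h 22 min; less 15 min break → 5 h 7 min
Wed: 5:55 AM–3:33 PM = 9 h 38 min; less 45 min break → 8 h 53 min
Thu: 8:11 AM–6:09 PM = 9 h 58 min; less 30 min break → 9 h 28 min
Fri: 10:06 AM–8:43 PM = 10 h 37 min
Sat: 9:16 AM–7:41 PM = 10 h 25 min; less 10 min break → 10 h 15 min
Sun: 9:54 AM–7:58 PM = 10 h 4 min; less 60 min break → 9 h 4 min
Total: 5 h 7 min + 8 h 53 min + 9 h 28 min + 10 h 37 min + 10 h 15 min + 9 h 4 min = 53 h 24 min.

53.40 hours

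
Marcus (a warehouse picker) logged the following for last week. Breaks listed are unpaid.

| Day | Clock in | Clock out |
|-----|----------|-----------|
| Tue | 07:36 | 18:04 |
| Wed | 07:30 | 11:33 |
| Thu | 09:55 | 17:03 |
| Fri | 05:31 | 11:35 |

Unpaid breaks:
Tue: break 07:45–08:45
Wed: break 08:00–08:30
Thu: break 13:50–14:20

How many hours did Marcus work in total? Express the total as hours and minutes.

Tue: 07:36–18:04 = 10 h 28 min; less 60 min break → 9 h 28 min
Wed: 07:30–11:33 = 4 h 3 min; less 30 min break → 3 h 33 min
Thu: 09:55–17:03 = 7 h 8 min; less 30 min break → 6 h 38 min
Fri: 05:31–11:35 = 6 h 4 min
Total: 9 h 28 min + 3 h 33 min + 6 h 38 min + 6 h 4 min = 25 h 43 min.

25 h 43 min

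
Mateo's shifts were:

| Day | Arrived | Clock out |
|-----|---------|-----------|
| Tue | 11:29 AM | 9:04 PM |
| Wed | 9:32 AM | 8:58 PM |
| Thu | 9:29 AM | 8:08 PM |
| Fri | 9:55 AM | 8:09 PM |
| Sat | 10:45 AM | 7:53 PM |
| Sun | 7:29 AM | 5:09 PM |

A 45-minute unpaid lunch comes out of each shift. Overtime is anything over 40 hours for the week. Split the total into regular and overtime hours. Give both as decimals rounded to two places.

Tue: 11:29 AM–9:04 PM = 9 h 35 min; less 45 min break → 8 h 50 min
Wed: 9:32 AM–8:58 PM = 11 h 26 min; less 45 min break → 10 h 41 min
Thu: 9:29 AM–8:08 PM = 10 h 39 min; less 45 min break → 9 h 54 min
Fri: 9:55 AM–8:09 PM = 10 h 14 min; less 45 min break → 9 h 29 min
Sat: 10:45 AM–7:53 PM = 9 h 8 min; less 45 min break → 8 h 23 min
Sun: 7:29 AM–5:09 PM = 9 h 40 min; less 45 min break → 8 h 55 min
Total worked: 56 h 12 min = 56.20 h.
Threshold 40 h → overtime 16 h 12 min, regular 40 h 0 min.

Regular 40.00 hours, overtime 16.20 hours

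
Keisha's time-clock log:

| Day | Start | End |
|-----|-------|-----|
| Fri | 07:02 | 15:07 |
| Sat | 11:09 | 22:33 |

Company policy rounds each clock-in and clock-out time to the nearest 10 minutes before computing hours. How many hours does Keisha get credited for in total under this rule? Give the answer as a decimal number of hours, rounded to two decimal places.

19.50 hours

Fri: in 07:02→07:00, out 15:07→15:10; 8 h 10 min
Sat: in 11:09→11:10, out 22:33→22:30; 11 h 20 min
Total credited: 19 h 30 min.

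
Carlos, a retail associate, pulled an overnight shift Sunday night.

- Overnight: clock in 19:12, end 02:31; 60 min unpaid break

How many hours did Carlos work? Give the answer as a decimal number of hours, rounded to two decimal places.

Overnight: 19:12 → midnight = 4 h 48 min; midnight → 02:31 = 2 h 31 min; span 7 h 19 min; less 60 min break → 6 h 19 min

6.32 hours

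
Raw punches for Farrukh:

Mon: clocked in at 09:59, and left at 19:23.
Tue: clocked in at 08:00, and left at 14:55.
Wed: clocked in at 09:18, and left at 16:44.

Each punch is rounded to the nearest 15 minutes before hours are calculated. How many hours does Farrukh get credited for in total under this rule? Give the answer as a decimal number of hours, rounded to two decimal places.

24.00 hours

Mon: in 09:59→10:00, out 19:23→19:30; 9 h 30 min
Tue: in 08:00→08:00, out 14:55→15:00; 7 h 0 min
Wed: in 09:18→09:15, out 16:44→16:45; 7 h 30 min
Total credited: 24 h 0 min.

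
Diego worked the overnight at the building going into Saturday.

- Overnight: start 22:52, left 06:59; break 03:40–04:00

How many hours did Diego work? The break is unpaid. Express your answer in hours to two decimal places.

Overnight: 22:52 → midnight = 1 h 8 min; midnight → 06:59 = 6 h 59 min; span 8 h 7 min; less 20 min break → 7 h 47 min

7.78 hours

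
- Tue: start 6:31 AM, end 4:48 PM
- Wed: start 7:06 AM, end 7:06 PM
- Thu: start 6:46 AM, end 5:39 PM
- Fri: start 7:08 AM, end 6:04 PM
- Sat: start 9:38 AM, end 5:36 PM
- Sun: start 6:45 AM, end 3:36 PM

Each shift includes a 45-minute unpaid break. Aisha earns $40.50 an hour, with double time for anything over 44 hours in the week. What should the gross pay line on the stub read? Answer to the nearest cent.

Tue: 6:31 AM–4:48 PM = 10 h 17 min; less 45 min break → 9 h 32 min
Wed: 7:06 AM–7:06 PM = 12 h 0 min; less 45 min break → 11 h 15 min
Thu: 6:46 AM–5:39 PM = 10 h 53 min; less 45 min break → 10 h 8 min
Fri: 7:08 AM–6:04 PM = 10 h 56 min; less 45 min break → 10 h 11 min
Sat: 9:38 AM–5:36 PM = 7 h 58 min; less 45 min break → 7 h 13 min
Sun: 6:45 AM–3:36 PM = 8 h 51 min; less 45 min break → 8 h 6 min
Total worked: 56 h 25 min = 3385 min.
Regular 44 h 0 min = 2640 min at $40.50/h; overtime 12 h 25 min = 745 min at $81.00/h.
Pay = (2640 × $40.50 + 745 × $81.00) ÷ 60 = $2787.75.

$2787.75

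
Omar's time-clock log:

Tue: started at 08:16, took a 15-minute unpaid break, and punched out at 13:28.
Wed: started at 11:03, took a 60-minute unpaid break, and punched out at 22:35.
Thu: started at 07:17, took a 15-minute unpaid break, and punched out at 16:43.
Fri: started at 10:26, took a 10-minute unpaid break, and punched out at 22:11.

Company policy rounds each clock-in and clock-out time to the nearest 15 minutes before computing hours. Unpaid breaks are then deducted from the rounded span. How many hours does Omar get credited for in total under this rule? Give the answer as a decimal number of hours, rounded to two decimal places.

36.33 hours

Tue: in 08:16→08:15, out 13:28→13:30; 5 h 15 min − 15 min = 5 h 0 min
Wed: in 11:03→11:00, out 22:35→22:30; 11 h 30 min − 60 min = 10 h 30 min
Thu: in 07:17→07:15, out 16:43→16:45; 9 h 30 min − 15 min = 9 h 15 min
Fri: in 10:26→10:30, out 22:11→22:15; 11 h 45 min − 10 min = 11 h 35 min
Total credited: 36 h 20 min.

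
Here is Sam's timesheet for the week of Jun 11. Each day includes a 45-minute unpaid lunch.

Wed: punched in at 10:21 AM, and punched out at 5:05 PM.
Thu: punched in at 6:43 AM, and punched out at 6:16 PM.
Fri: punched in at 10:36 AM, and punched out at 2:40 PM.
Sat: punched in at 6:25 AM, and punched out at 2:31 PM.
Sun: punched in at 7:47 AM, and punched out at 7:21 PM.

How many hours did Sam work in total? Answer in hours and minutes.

Wed: 10:21 AM–5:05 PM = 6 h 44 min; less 45 min break → 5 h 59 min
Thu: 6:43 AM–6:16 PM = 11 h 33 min; less 45 min break → 10 h 48 min
Fri: 10:36 AM–2:40 PM = 4 h 4 min; less 45 min break → 3 h 19 min
Sat: 6:25 AM–2:31 PM = 8 h 6 min; less 45 min break → 7 h 21 min
Sun: 7:47 AM–7:21 PM = 11 h 34 min; less 45 min break → 10 h 49 min
Total: 5 h 59 min + 10 h 48 min + 3 h 19 min + 7 h 21 min + 10 h 49 min = 38 h 16 min.

38 h 16 min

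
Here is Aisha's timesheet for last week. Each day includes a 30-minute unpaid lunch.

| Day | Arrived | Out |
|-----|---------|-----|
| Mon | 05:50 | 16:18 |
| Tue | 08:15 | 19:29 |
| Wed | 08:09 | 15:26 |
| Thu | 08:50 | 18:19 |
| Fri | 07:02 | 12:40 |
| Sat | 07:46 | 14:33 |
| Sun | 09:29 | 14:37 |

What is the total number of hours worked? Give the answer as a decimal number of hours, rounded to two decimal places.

Mon: 05:50–16:18 = 10 h 28 min; less 30 min break → 9 h 58 min
Tue: 08:15–19:29 = 11 h 14 min; less 30 min break → 10 h 44 min
Wed: 08:09–15:26 = 7 h 17 min; less 30 min break → 6 h 47 min
Thu: 08:50–18:19 = 9 h 29 min; less 30 min break → 8 h 59 min
Fri: 07:02–12:40 = 5 h 38 min; less 30 min break → 5 h 8 min
Sat: 07:46–14:33 = 6 h 47 min; less 30 min break → 6 h 17 min
Sun: 09:29–14:37 = 5 h 8 min; less 30 min break → 4 h 38 min
Total: 9 h 58 min + 10 h 44 min + 6 h 47 min + 8 h 59 min + 5 h 8 min + 6 h 17 min + 4 h 38 min = 52 h 31 min.

52.52 hours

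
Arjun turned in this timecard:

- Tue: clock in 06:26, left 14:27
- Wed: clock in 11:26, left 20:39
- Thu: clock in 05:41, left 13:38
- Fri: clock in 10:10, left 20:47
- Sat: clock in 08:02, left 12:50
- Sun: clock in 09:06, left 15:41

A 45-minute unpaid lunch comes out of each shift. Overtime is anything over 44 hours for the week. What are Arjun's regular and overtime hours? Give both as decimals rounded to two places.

Regular 42.68 hours, overtime 0.00 hours

Tue: 06:26–14:27 = 8 h 1 min; less 45 min break → 7 h 16 min
Wed: 11:26–20:39 = 9 h 13 min; less 45 min break → 8 h 28 min
Thu: 05:41–13:38 = 7 h 57 min; less 45 min break → 7 h 12 min
Fri: 10:10–20:47 = 10 h 37 min; less 45 min break → 9 h 52 min
Sat: 08:02–12:50 = 4 h 48 min; less 45 min break → 4 h 3 min
Sun: 09:06–15:41 = 6 h 35 min; less 45 min break → 5 h 50 min
Total worked: 42 h 41 min = 42.68 h.
Threshold 44 h → overtime 0 h 0 min, regular 42 h 41 min.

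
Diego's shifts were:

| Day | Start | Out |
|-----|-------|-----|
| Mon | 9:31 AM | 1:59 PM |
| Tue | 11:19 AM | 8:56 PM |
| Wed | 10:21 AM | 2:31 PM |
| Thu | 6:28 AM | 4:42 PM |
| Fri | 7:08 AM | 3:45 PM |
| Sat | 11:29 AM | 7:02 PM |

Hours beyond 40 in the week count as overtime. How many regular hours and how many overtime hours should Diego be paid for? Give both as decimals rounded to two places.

Mon: 9:31 AM–1:59 PM = 4 h 28 min
Tue: 11:19 AM–8:56 PM = 9 h 37 min
Wed: 10:21 AM–2:31 PM = 4 h 10 min
Thu: 6:28 AM–4:42 PM = 10 h 14 min
Fri: 7:08 AM–3:45 PM = 8 h 37 min
Sat: 11:29 AM–7:02 PM = 7 h 33 min
Total worked: 44 h 39 min = 44.65 h.
Threshold 40 h → overtime 4 h 39 min, regular 40 h 0 min.

Regular 40.00 hours, overtime 4.65 hours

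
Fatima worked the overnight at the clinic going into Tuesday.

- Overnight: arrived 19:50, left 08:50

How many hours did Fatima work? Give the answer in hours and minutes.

Overnight: 19:50 → midnight = 4 h 10 min; midnight → 08:50 = 8 h 50 min; span 13 h 0 min

13 h 0 min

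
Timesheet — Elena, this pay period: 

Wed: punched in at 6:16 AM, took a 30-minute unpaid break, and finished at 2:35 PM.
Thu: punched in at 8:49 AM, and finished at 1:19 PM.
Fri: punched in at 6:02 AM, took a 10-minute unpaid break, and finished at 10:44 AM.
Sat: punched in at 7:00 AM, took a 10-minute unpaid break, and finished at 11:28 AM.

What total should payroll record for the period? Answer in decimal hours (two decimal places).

Wed: 6:16 AM–2:35 PM = 8 h 19 min; less 30 min break → 7 h 49 min
Thu: 8:49 AM–1:19 PM = 4 h 30 min
Fri: 6:02 AM–10:44 AM = 4 h 42 min; less 10 min break → 4 h 32 min
Sat: 7:00 AM–11:28 AM = 4 h 28 min; less 10 min break → 4 h 18 min
Total: 7 h 49 min + 4 h 30 min + 4 h 32 min + 4 h 18 min = 21 h 9 min.

21.15 hours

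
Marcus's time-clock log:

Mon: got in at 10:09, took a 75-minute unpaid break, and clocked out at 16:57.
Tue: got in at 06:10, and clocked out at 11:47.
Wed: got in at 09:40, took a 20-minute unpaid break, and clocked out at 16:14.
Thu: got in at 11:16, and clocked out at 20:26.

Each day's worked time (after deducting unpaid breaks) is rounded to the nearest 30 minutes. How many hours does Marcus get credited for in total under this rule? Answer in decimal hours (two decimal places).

26.00 hours

Mon: 10:09–16:57 = 6 h 48 min − 75 min = 5 h 33 min → rounds to 5 h 30 min
Tue: 06:10–11:47 = 5 h 37 min → rounds to 5 h 30 min
Wed: 09:40–16:14 = 6 h 34 min − 20 min = 6 h 14 min → rounds to 6 h 0 min
Thu: 11:16–20:26 = 9 h 10 min → rounds to 9 h 0 min
Total credited: 26 h 0 min.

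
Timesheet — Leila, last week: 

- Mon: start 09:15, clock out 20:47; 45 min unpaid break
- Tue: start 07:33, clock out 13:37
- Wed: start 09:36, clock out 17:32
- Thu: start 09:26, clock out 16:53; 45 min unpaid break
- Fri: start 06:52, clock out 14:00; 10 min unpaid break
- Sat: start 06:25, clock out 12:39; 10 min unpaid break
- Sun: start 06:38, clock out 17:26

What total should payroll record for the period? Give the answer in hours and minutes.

Mon: 09:15–20:47 = 11 h 32 min; less 45 min break → 10 h 47 min
Tue: 07:33–13:37 = 6 h 4 min
Wed: 09:36–17:32 = 7 h 56 min
Thu: 09:26–16:53 = 7 h 27 min; less 45 min break → 6 h 42 min
Fri: 06:52–14:00 = 7 h 8 min; less 10 min break → 6 h 58 min
Sat: 06:25–12:39 = 6 h 14 min; less 10 min break → 6 h 4 min
Sun: 06:38–17:26 = 10 h 48 min
Total: 10 h 47 min + 6 h 4 min + 7 h 56 min + 6 h 42 min + 6 h 58 min + 6 h 4 min + 10 h 48 min = 55 h 19 min.

55 h 19 min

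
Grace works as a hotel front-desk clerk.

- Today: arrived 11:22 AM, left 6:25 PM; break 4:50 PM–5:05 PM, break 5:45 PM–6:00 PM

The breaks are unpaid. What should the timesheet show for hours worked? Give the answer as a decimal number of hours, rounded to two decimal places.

Today: 11:22 AM–6:25 PM = 7 h 3 min; less 30 min break → 6 h 33 min

6.55 hours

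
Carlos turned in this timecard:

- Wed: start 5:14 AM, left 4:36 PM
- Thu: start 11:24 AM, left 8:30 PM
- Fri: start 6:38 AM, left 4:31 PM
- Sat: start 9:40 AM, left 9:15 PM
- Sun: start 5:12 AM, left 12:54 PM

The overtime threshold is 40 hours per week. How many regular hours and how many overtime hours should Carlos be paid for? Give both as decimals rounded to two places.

Wed: 5:14 AM–4:36 PM = 11 h 22 min
Thu: 11:24 AM–8:30 PM = 9 h 6 min
Fri: 6:38 AM–4:31 PM = 9 h 53 min
Sat: 9:40 AM–9:15 PM = 11 h 35 min
Sun: 5:12 AM–12:54 PM = 7 h 42 min
Total worked: 49 h 38 min = 49.63 h.
Threshold 40 h → overtime 9 h 38 min, regular 40 h 0 min.

Regular 40.00 hours, overtime 9.63 hours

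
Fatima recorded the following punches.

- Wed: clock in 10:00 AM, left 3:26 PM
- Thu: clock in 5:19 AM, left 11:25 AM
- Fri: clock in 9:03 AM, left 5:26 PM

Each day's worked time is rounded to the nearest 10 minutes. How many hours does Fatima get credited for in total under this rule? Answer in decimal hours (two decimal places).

Wed: 10:00 AM–3:26 PM = 5 h 26 min → rounds to 5 h 30 min
Thu: 5:19 AM–11:25 AM = 6 h 6 min → rounds to 6 h 10 min
Fri: 9:03 AM–5:26 PM = 8 h 23 min → rounds to 8 h 20 min
Total credited: 20 h 0 min.

20.00 hours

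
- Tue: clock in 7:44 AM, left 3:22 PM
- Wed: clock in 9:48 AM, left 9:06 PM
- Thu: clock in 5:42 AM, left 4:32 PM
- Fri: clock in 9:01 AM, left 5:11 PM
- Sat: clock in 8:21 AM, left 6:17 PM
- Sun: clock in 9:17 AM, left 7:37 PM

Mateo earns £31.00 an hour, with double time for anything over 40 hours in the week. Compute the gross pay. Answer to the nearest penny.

Tue: 7:44 AM–3:22 PM = 7 h 38 min
Wed: 9:48 AM–9:06 PM = 11 h 18 min
Thu: 5:42 AM–4:32 PM = 10 h 50 min
Fri: 9:01 AM–5:11 PM = 8 h 10 min
Sat: 8:21 AM–6:17 PM = 9 h 56 min
Sun: 9:17 AM–7:37 PM = 10 h 20 min
Total worked: 58 h 12 min = 3492 min.
Regular 40 h 0 min = 2400 min at £31.00/h; overtime 18 h 12 min = 1092 min at £62.00/h.
Pay = (2400 × £31.00 + 1092 × £62.00) ÷ 60 = £2368.40.

£2368.40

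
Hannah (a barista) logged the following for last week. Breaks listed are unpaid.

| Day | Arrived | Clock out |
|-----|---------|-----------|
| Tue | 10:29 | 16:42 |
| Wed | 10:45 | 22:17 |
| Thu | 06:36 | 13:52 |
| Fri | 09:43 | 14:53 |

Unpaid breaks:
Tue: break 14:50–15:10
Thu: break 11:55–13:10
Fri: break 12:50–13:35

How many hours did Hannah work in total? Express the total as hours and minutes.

27 h 51 min

Tue: 10:29–16:42 = 6 h 13 min; less 20 min break → 5 h 53 min
Wed: 10:45–22:17 = 11 h 32 min
Thu: 06:36–13:52 = 7 h 16 min; less 75 min break → 6 h 1 min
Fri: 09:43–14:53 = 5 h 10 min; less 45 min break → 4 h 25 min
Total: 5 h 53 min + 11 h 32 min + 6 h 1 min + 4 h 25 min = 27 h 51 min.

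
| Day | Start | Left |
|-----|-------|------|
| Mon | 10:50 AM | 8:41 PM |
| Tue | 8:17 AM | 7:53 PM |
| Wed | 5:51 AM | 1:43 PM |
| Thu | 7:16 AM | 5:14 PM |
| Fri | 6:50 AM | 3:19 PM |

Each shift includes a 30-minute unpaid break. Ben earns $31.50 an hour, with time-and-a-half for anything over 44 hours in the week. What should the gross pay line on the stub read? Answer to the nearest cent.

Mon: 10:50 AM–8:41 PM = 9 h 51 min; less 30 min break → 9 h 21 min
Tue: 8:17 AM–7:53 PM = 11 h 36 min; less 30 min break → 11 h 6 min
Wed: 5:51 AM–1:43 PM = 7 h 52 min; less 30 min break → 7 h 22 min
Thu: 7:16 AM–5:14 PM = 9 h 58 min; less 30 min break → 9 h 28 min
Fri: 6:50 AM–3:19 PM = 8 h 29 min; less 30 min break → 7 h 59 min
Total worked: 45 h 16 min = 2716 min.
Regular 44 h 0 min = 2640 min at $31.50/h; overtime 1 h 16 min = 76 min at $47.25/h.
Pay = (2640 × $31.50 + 76 × $47.25) ÷ 60 = $1445.85.

$1445.85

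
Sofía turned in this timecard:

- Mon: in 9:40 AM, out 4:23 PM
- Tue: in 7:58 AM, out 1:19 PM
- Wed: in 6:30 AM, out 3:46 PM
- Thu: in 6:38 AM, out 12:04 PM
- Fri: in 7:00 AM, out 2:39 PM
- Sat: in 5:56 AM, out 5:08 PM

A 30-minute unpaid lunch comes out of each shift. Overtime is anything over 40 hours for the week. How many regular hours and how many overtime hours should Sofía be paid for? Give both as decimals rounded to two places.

Mon: 9:40 AM–4:23 PM = 6 h 43 min; less 30 min break → 6 h 13 min
Tue: 7:58 AM–1:19 PM = 5 h 21 min; less 30 min break → 4 h 51 min
Wed: 6:30 AM–3:46 PM = 9 h 16 min; less 30 min break → 8 h 46 min
Thu: 6:38 AM–12:04 PM = 5 h 26 min; less 30 min break → 4 h 56 min
Fri: 7:00 AM–2:39 PM = 7 h 39 min; less 30 min break → 7 h 9 min
Sat: 5:56 AM–5:08 PM = 11 h 12 min; less 30 min break → 10 h 42 min
Total worked: 42 h 37 min = 42.62 h.
Threshold 40 h → overtime 2 h 37 min, regular 40 h 0 min.

Regular 40.00 hours, overtime 2.62 hours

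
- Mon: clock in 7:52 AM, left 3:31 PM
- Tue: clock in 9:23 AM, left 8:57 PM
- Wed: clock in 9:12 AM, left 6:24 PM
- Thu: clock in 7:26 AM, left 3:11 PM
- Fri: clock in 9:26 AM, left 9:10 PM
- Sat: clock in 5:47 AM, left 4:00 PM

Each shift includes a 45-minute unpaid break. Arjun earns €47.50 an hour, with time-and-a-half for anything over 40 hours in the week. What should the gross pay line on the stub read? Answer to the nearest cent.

Mon: 7:52 AM–3:31 PM = 7 h 39 min; less 45 min break → 6 h 54 min
Tue: 9:23 AM–8:57 PM = 11 h 34 min; less 45 min break → 10 h 49 min
Wed: 9:12 AM–6:24 PM = 9 h 12 min; less 45 min break → 8 h 27 min
Thu: 7:26 AM–3:11 PM = 7 h 45 min; less 45 min break → 7 h 0 min
Fri: 9:26 AM–9:10 PM = 11 h 44 min; less 45 min break → 10 h 59 min
Sat: 5:47 AM–4:00 PM = 10 h 13 min; less 45 min break → 9 h 28 min
Total worked: 53 h 37 min = 3217 min.
Regular 40 h 0 min = 2400 min at €47.50/h; overtime 13 h 37 min = 817 min at €71.25/h.
Pay = (2400 × €47.50 + 817 × €71.25) ÷ 60 = €2870.19.

€2870.19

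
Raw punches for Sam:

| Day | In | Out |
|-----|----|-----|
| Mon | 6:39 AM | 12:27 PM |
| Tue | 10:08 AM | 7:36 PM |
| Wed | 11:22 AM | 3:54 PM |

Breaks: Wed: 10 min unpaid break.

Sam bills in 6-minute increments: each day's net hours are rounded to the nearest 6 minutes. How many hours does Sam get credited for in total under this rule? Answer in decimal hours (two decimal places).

19.70 hours

Mon: 6:39 AM–12:27 PM = 5 h 48 min → rounds to 5 h 48 min
Tue: 10:08 AM–7:36 PM = 9 h 28 min → rounds to 9 h 30 min
Wed: 11:22 AM–3:54 PM = 4 h 32 min − 10 min = 4 h 22 min → rounds to 4 h 24 min
Total credited: 19 h 42 min.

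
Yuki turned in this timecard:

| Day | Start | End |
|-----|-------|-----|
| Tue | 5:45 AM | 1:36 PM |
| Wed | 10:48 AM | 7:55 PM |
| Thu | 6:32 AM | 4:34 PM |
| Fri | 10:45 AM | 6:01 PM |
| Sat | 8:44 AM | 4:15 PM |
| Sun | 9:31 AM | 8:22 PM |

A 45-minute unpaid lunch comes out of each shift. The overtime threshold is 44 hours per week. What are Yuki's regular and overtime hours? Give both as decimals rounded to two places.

Tue: 5:45 AM–1:36 PM = 7 h 51 min; less 45 min break → 7 h 6 min
Wed: 10:48 AM–7:55 PM = 9 h 7 min; less 45 min break → 8 h 22 min
Thu: 6:32 AM–4:34 PM = 10 h 2 min; less 45 min break → 9 h 17 min
Fri: 10:45 AM–6:01 PM = 7 h 16 min; less 45 min break → 6 h 31 min
Sat: 8:44 AM–4:15 PM = 7 h 31 min; less 45 min break → 6 h 46 min
Sun: 9:31 AM–8:22 PM = 10 h 51 min; less 45 min break → 10 h 6 min
Total worked: 48 h 8 min = 48.13 h.
Threshold 44 h → overtime 4 h 8 min, regular 44 h 0 min.

Regular 44.00 hours, overtime 4.13 hours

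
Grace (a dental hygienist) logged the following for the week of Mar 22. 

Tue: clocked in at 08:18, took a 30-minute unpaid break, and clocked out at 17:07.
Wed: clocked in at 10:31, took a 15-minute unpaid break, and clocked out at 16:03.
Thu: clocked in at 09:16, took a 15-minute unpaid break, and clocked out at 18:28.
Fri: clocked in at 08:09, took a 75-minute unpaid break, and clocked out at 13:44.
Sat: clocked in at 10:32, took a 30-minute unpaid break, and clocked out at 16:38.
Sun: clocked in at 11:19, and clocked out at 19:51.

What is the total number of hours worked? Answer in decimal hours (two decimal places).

Tue: 08:18–17:07 = 8 h 49 min; less 30 min break → 8 h 19 min
Wed: 10:31–16:03 = 5 h 32 min; less 15 min break → 5 h 17 min
Thu: 09:16–18:28 = 9 h 12 min; less 15 min break → 8 h 57 min
Fri: 08:09–13:44 = 5 h 35 min; less 75 min break → 4 h 20 min
Sat: 10:32–16:38 = 6 h 6 min; less 30 min break → 5 h 36 min
Sun: 11:19–19:51 = 8 h 32 min
Total: 8 h 19 min + 5 h 17 min + 8 h 57 min + 4 h 20 min + 5 h 36 min + 8 h 32 min = 41 h 1 min.

41.02 hours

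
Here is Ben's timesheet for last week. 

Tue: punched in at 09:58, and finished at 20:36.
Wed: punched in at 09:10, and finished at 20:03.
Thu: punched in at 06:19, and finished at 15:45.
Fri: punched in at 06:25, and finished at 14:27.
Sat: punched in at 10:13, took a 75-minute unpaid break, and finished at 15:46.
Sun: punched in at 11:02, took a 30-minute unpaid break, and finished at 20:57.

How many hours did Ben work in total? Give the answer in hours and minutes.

52 h 42 min

Tue: 09:58–20:36 = 10 h 38 min
Wed: 09:10–20:03 = 10 h 53 min
Thu: 06:19–15:45 = 9 h 26 min
Fri: 06:25–14:27 = 8 h 2 min
Sat: 10:13–15:46 = 5 h 33 min; less 75 min break → 4 h 18 min
Sun: 11:02–20:57 = 9 h 55 min; less 30 min break → 9 h 25 min
Total: 10 h 38 min + 10 h 53 min + 9 h 26 min + 8 h 2 min + 4 h 18 min + 9 h 25 min = 52 h 42 min.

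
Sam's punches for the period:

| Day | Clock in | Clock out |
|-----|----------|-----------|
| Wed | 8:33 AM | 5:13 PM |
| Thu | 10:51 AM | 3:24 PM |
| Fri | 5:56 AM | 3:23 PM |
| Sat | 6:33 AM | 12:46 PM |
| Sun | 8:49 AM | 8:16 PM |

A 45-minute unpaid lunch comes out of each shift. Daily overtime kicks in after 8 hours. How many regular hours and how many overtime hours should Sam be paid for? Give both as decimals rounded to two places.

Wed: 8:33 AM–5:13 PM = 8 h 40 min; less 45 min break → 7 h 55 min
Thu: 10:51 AM–3:24 PM = 4 h 33 min; less 45 min break → 3 h 48 min
Fri: 5:56 AM–3:23 PM = 9 h 27 min; less 45 min break → 8 h 42 min
Sat: 6:33 AM–12:46 PM = 6 h 13 min; less 45 min break → 5 h 28 min
Sun: 8:49 AM–8:16 PM = 11 h 27 min; less 45 min break → 10 h 42 min
Wed reg 7 h 55 min / OT 0 h 0 min; Thu reg 3 h 48 min / OT 0 h 0 min; Fri reg 8 h 0 min / OT 0 h 42 min; Sat reg 5 h 28 min / OT 0 h 0 min; Sun reg 8 h 0 min / OT 2 h 42 min.
Totals: regular 33 h 11 min, overtime 3 h 24 min.

Regular 33.18 hours, overtime 3.40 hours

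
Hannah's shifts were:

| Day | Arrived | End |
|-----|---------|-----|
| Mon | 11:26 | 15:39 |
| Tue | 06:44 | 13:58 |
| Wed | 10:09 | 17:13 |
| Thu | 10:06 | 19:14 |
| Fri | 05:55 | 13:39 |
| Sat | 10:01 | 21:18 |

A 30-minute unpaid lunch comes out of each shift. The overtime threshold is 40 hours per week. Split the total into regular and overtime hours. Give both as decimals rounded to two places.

Mon: 11:26–15:39 = 4 h 13 min; less 30 min break → 3 h 43 min
Tue: 06:44–13:58 = 7 h 14 min; less 30 min break → 6 h 44 min
Wed: 10:09–17:13 = 7 h 4 min; less 30 min break → 6 h 34 min
Thu: 10:06–19:14 = 9 h 8 min; less 30 min break → 8 h 38 min
Fri: 05:55–13:39 = 7 h 44 min; less 30 min break → 7 h 14 min
Sat: 10:01–21:18 = 11 h 17 min; less 30 min break → 10 h 47 min
Total worked: 43 h 40 min = 43.67 h.
Threshold 40 h → overtime 3 h 40 min, regular 40 h 0 min.

Regular 40.00 hours, overtime 3.67 hours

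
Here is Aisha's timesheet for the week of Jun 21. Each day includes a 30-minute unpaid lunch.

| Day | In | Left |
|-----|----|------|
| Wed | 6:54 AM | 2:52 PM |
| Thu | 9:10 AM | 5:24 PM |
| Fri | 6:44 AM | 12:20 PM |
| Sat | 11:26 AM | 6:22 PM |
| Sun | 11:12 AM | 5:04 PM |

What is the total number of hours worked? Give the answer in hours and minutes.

32 h 6 min

Wed: 6:54 AM–2:52 PM = 7 h 58 min; less 30 min break → 7 h 28 min
Thu: 9:10 AM–5:24 PM = 8 h 14 min; less 30 min break → 7 h 44 min
Fri: 6:44 AM–12:20 PM = 5 h 36 min; less 30 min break → 5 h 6 min
Sat: 11:26 AM–6:22 PM = 6 h 56 min; less 30 min break → 6 h 26 min
Sun: 11:12 AM–5:04 PM = 5 h 52 min; less 30 min break → 5 h 22 min
Total: 7 h 28 min + 7 h 44 min + 5 h 6 min + 6 h 26 min + 5 h 22 min = 32 h 6 min.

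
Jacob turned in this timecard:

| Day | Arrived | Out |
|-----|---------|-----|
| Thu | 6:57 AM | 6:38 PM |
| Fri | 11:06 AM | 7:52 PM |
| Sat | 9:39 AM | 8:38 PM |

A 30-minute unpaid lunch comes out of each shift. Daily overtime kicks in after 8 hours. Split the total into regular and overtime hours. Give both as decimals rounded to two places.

Regular 24.00 hours, overtime 5.93 hours

Thu: 6:57 AM–6:38 PM = 11 h 41 min; less 30 min break → 11 h 11 min
Fri: 11:06 AM–7:52 PM = 8 h 46 min; less 30 min break → 8 h 16 min
Sat: 9:39 AM–8:38 PM = 10 h 59 min; less 30 min break → 10 h 29 min
Thu reg 8 h 0 min / OT 3 h 11 min; Fri reg 8 h 0 min / OT 0 h 16 min; Sat reg 8 h 0 min / OT 2 h 29 min.
Totals: regular 24 h 0 min, overtime 5 h 56 min.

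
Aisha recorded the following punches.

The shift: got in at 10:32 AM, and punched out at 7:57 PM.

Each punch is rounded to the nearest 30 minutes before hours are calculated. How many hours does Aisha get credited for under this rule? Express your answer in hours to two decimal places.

9.50 hours

The shift: in 10:32 AM→10:30 AM, out 7:57 PM→8:00 PM; 9 h 30 min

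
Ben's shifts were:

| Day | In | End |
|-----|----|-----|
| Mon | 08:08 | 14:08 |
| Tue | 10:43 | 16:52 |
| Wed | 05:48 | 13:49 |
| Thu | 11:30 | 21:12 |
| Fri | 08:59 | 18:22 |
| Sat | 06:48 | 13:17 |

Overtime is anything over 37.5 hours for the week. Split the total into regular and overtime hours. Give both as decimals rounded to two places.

Regular 37.50 hours, overtime 8.23 hours

Mon: 08:08–14:08 = 6 h 0 min
Tue: 10:43–16:52 = 6 h 9 min
Wed: 05:48–13:49 = 8 h 1 min
Thu: 11:30–21:12 = 9 h 42 min
Fri: 08:59–18:22 = 9 h 23 min
Sat: 06:48–13:17 = 6 h 29 min
Total worked: 45 h 44 min = 45.73 h.
Threshold 37.5 h → overtime 8 h 14 min, regular 37 h 30 min.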